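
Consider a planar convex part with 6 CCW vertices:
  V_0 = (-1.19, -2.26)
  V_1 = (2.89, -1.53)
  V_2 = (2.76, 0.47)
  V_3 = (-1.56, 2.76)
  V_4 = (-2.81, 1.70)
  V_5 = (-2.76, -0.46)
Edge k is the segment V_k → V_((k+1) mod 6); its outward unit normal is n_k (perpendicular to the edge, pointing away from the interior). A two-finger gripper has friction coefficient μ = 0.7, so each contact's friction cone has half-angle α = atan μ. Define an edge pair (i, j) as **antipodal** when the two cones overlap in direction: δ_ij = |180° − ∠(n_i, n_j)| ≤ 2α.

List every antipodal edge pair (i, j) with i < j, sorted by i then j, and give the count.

α = atan 0.7 = 34.99°;  2α = 69.98°
n_0 = (+0.1761, -0.9844)
n_1 = (+0.9979, +0.0649)
n_2 = (+0.4684, +0.8835)
n_3 = (-0.6468, +0.7627)
n_4 = (-0.9997, -0.0231)
n_5 = (-0.7536, -0.6573)
  (0,1): δ = 96.43°  ·
  (0,2): δ = 38.07°  ✓
  (0,3): δ = 30.15°  ✓
  (0,4): δ = 81.18°  ·
  (0,5): δ = 120.95°  ·
  (1,2): δ = 121.65°  ·
  (1,3): δ = 53.42°  ✓
  (1,4): δ = 2.39°  ✓
  (1,5): δ = 37.38°  ✓
  (2,3): δ = 111.77°  ·
  (2,4): δ = 60.75°  ✓
  (2,5): δ = 20.98°  ✓
  (3,4): δ = 128.97°  ·
  (3,5): δ = 89.20°  ·
  (4,5): δ = 140.23°  ·
antipodal pairs: 7

count = 7; pairs: (0,2), (0,3), (1,3), (1,4), (1,5), (2,4), (2,5)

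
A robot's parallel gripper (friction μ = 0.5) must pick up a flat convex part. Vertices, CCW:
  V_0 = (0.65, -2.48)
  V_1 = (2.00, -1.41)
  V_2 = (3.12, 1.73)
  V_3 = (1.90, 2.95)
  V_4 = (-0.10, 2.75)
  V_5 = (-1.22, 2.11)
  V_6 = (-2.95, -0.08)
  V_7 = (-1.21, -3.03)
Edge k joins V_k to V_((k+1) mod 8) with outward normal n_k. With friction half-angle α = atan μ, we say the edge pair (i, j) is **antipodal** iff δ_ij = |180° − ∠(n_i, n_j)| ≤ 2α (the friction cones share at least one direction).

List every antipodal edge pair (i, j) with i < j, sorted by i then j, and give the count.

α = atan 0.5 = 26.57°;  2α = 53.13°
n_0 = (+0.6211, -0.7837)
n_1 = (+0.9419, -0.3360)
n_2 = (+0.7071, +0.7071)
n_3 = (-0.0995, +0.9950)
n_4 = (-0.4961, +0.8682)
n_5 = (-0.7847, +0.6199)
n_6 = (-0.8613, -0.5080)
n_7 = (+0.2836, -0.9590)
  (0,1): δ = 148.03°  ·
  (0,2): δ = 83.40°  ·
  (0,3): δ = 32.69°  ✓
  (0,4): δ = 8.66°  ✓
  (0,5): δ = 13.29°  ✓
  (0,6): δ = 82.13°  ·
  (0,7): δ = 158.07°  ·
  (1,2): δ = 115.37°  ·
  (1,3): δ = 64.66°  ·
  (1,4): δ = 40.62°  ✓
  (1,5): δ = 18.68°  ✓
  (1,6): δ = 50.16°  ✓
  (1,7): δ = 126.10°  ·
  (2,3): δ = 129.29°  ·
  (2,4): δ = 105.26°  ·
  (2,5): δ = 83.31°  ·
  (2,6): δ = 14.47°  ✓
  (2,7): δ = 61.47°  ·
  (3,4): δ = 155.97°  ·
  (3,5): δ = 134.02°  ·
  (3,6): δ = 65.18°  ·
  (3,7): δ = 10.76°  ✓
  (4,5): δ = 158.05°  ·
  (4,6): δ = 89.21°  ·
  (4,7): δ = 13.27°  ✓
  (5,6): δ = 111.16°  ·
  (5,7): δ = 35.22°  ✓
  (6,7): δ = 104.06°  ·
antipodal pairs: 10

count = 10; pairs: (0,3), (0,4), (0,5), (1,4), (1,5), (1,6), (2,6), (3,7), (4,7), (5,7)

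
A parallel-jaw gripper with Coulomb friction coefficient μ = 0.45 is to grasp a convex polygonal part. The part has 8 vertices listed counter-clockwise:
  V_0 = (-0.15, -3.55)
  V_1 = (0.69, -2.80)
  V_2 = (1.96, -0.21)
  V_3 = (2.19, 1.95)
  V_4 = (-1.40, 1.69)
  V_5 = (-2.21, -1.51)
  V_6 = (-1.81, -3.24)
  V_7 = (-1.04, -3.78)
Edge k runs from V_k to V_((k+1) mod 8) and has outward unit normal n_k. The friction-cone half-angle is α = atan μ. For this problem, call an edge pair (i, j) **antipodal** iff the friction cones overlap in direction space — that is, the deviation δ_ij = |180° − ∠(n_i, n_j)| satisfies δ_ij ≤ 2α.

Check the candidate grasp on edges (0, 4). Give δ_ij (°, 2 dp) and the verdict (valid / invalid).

δ = 34.04°, valid

α = atan 0.45 = 24.23°;  2α = 48.46°
edge 0: e_0 = (+0.84, +0.75);  n_0 = (+0.6660, -0.7459)
edge 4: e_4 = (-0.81, -3.20);  n_4 = (-0.9694, +0.2454)
∠(n_0, n_4) = 145.96°
δ = |180° − 145.96°| = 34.04°
34.04° ≤ 2α = 48.46°  →  valid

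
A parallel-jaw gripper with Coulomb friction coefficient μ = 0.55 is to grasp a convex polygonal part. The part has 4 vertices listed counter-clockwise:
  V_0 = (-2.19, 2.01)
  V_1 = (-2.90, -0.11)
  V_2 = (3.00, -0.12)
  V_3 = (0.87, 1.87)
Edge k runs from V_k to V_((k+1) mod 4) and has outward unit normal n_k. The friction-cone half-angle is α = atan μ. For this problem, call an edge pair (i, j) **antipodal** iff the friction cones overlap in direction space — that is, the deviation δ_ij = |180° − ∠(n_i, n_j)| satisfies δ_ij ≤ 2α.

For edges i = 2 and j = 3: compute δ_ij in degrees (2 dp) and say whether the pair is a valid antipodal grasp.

α = atan 0.55 = 28.81°;  2α = 57.62°
edge 2: e_2 = (-2.13, +1.99);  n_2 = (+0.6827, +0.7307)
edge 3: e_3 = (-3.06, +0.14);  n_3 = (+0.0457, +0.9990)
∠(n_2, n_3) = 40.43°
δ = |180° − 40.43°| = 139.57°
139.57° > 2α = 57.62°  →  invalid

δ = 139.57°, invalid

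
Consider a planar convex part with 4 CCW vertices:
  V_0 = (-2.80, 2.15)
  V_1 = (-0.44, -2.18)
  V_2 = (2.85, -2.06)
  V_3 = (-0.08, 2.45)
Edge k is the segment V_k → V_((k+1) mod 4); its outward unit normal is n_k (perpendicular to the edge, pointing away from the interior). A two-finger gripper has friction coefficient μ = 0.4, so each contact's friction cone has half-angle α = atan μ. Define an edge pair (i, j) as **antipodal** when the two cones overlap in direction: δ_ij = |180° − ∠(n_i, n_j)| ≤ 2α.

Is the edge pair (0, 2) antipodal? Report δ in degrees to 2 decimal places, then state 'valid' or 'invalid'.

δ = 4.42°, valid

α = atan 0.4 = 21.80°;  2α = 43.60°
edge 0: e_0 = (+2.36, -4.33);  n_0 = (-0.8781, -0.4786)
edge 2: e_2 = (-2.93, +4.51);  n_2 = (+0.8386, +0.5448)
∠(n_0, n_2) = 175.58°
δ = |180° − 175.58°| = 4.42°
4.42° ≤ 2α = 43.60°  →  valid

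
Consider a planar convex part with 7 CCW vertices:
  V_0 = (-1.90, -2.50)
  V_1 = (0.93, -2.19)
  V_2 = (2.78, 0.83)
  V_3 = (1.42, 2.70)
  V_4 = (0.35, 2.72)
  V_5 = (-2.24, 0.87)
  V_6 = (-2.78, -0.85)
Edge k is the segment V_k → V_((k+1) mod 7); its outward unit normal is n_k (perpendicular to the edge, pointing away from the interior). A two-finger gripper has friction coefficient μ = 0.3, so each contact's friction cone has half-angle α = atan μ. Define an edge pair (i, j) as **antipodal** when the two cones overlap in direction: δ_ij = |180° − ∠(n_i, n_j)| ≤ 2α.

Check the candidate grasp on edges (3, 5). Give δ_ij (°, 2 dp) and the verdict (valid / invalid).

δ = 106.36°, invalid

α = atan 0.3 = 16.70°;  2α = 33.40°
edge 3: e_3 = (-1.07, +0.02);  n_3 = (+0.0187, +0.9998)
edge 5: e_5 = (-0.54, -1.72);  n_5 = (-0.9541, +0.2995)
∠(n_3, n_5) = 73.64°
δ = |180° − 73.64°| = 106.36°
106.36° > 2α = 33.40°  →  invalid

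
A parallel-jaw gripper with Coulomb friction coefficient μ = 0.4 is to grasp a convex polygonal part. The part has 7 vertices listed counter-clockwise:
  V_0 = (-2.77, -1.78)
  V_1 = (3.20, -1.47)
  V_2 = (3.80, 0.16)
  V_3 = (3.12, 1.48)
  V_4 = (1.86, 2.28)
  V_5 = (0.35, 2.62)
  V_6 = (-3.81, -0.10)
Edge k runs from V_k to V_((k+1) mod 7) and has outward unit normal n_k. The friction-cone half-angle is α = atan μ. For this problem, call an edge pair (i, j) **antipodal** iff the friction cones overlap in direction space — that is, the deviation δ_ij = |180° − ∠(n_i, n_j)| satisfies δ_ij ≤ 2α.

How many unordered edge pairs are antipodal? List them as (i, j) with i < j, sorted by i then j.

count = 6; pairs: (0,3), (0,4), (0,5), (1,5), (2,6), (3,6)

α = atan 0.4 = 21.80°;  2α = 43.60°
n_0 = (+0.0519, -0.9987)
n_1 = (+0.9384, -0.3454)
n_2 = (+0.8890, +0.4580)
n_3 = (+0.5360, +0.8442)
n_4 = (+0.2197, +0.9756)
n_5 = (-0.5472, +0.8370)
n_6 = (-0.8503, -0.5264)
  (0,1): δ = 113.18°  ·
  (0,2): δ = 65.72°  ·
  (0,3): δ = 35.38°  ✓
  (0,4): δ = 15.66°  ✓
  (0,5): δ = 30.21°  ✓
  (0,6): δ = 118.79°  ·
  (1,2): δ = 132.54°  ·
  (1,3): δ = 102.20°  ·
  (1,4): δ = 82.48°  ·
  (1,5): δ = 36.61°  ✓
  (1,6): δ = 51.97°  ·
  (2,3): δ = 149.67°  ·
  (2,4): δ = 129.94°  ·
  (2,5): δ = 84.08°  ·
  (2,6): δ = 4.50°  ✓
  (3,4): δ = 160.28°  ·
  (3,5): δ = 114.41°  ·
  (3,6): δ = 25.83°  ✓
  (4,5): δ = 134.13°  ·
  (4,6): δ = 45.55°  ·
  (5,6): δ = 91.42°  ·
antipodal pairs: 6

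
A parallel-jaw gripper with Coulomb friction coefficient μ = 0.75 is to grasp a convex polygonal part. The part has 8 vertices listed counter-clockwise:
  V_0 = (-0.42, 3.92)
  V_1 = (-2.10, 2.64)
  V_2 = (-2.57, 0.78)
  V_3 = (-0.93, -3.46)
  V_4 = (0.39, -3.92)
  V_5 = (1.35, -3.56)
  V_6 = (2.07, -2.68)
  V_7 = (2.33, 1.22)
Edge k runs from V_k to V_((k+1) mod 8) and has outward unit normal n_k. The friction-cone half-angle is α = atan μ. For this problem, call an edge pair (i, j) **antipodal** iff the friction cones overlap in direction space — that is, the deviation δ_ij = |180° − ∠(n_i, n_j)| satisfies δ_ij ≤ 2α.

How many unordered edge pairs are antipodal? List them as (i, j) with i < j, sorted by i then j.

count = 13; pairs: (0,3), (0,4), (0,5), (0,6), (1,4), (1,5), (1,6), (1,7), (2,5), (2,6), (2,7), (3,7), (4,7)

α = atan 0.75 = 36.87°;  2α = 73.74°
n_0 = (-0.6060, +0.7954)
n_1 = (-0.9695, +0.2450)
n_2 = (-0.9327, -0.3607)
n_3 = (-0.3291, -0.9443)
n_4 = (+0.3511, -0.9363)
n_5 = (+0.7740, -0.6332)
n_6 = (+0.9978, -0.0665)
n_7 = (+0.7006, +0.7136)
  (0,1): δ = 141.49°  ·
  (0,2): δ = 106.16°  ·
  (0,3): δ = 56.52°  ✓
  (0,4): δ = 16.75°  ✓
  (0,5): δ = 13.41°  ✓
  (0,6): δ = 48.88°  ✓
  (0,7): δ = 98.22°  ·
  (1,2): δ = 144.67°  ·
  (1,3): δ = 95.03°  ·
  (1,4): δ = 55.26°  ✓
  (1,5): δ = 25.11°  ✓
  (1,6): δ = 10.37°  ✓
  (1,7): δ = 59.71°  ✓
  (2,3): δ = 130.36°  ·
  (2,4): δ = 90.59°  ·
  (2,5): δ = 60.44°  ✓
  (2,6): δ = 24.96°  ✓
  (2,7): δ = 24.38°  ✓
  (3,4): δ = 140.23°  ·
  (3,5): δ = 110.08°  ·
  (3,6): δ = 74.60°  ·
  (3,7): δ = 25.26°  ✓
  (4,5): δ = 149.85°  ·
  (4,6): δ = 114.37°  ·
  (4,7): δ = 65.03°  ✓
  (5,6): δ = 144.52°  ·
  (5,7): δ = 95.18°  ·
  (6,7): δ = 130.66°  ·
antipodal pairs: 13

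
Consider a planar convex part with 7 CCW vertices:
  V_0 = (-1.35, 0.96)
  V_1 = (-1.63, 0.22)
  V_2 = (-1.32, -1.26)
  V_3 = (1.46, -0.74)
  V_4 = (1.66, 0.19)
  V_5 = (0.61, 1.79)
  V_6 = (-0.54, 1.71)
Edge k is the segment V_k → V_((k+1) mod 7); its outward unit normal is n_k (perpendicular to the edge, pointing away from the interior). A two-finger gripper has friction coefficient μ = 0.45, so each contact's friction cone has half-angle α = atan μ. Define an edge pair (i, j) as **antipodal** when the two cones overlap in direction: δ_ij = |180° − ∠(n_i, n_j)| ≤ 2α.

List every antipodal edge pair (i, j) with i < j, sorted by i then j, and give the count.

count = 6; pairs: (0,3), (1,3), (1,4), (2,5), (2,6), (3,6)

α = atan 0.45 = 24.23°;  2α = 48.46°
n_0 = (-0.9353, +0.3539)
n_1 = (-0.9788, -0.2050)
n_2 = (+0.1839, -0.9830)
n_3 = (+0.9776, -0.2102)
n_4 = (+0.8360, +0.5487)
n_5 = (-0.0694, +0.9976)
n_6 = (-0.6794, +0.7338)
  (0,1): δ = 147.44°  ·
  (0,2): δ = 58.68°  ·
  (0,3): δ = 8.59°  ✓
  (0,4): δ = 54.00°  ·
  (0,5): δ = 114.70°  ·
  (0,6): δ = 153.52°  ·
  (1,2): δ = 91.24°  ·
  (1,3): δ = 23.97°  ✓
  (1,4): δ = 21.44°  ✓
  (1,5): δ = 82.15°  ·
  (1,6): δ = 120.97°  ·
  (2,3): δ = 112.73°  ·
  (2,4): δ = 67.32°  ·
  (2,5): δ = 6.62°  ✓
  (2,6): δ = 32.20°  ✓
  (3,4): δ = 134.59°  ·
  (3,5): δ = 73.88°  ·
  (3,6): δ = 35.07°  ✓
  (4,5): δ = 119.30°  ·
  (4,6): δ = 80.48°  ·
  (5,6): δ = 141.18°  ·
antipodal pairs: 6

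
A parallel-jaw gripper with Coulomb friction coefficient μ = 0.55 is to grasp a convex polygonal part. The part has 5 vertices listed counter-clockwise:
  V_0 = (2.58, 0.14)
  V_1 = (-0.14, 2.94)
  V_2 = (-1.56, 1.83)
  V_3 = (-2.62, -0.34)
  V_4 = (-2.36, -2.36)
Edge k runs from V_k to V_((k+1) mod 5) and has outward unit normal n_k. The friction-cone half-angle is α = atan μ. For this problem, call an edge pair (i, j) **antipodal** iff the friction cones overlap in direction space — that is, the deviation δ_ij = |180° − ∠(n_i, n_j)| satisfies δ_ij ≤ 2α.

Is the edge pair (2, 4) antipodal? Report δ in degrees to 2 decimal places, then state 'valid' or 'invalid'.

δ = 37.12°, valid

α = atan 0.55 = 28.81°;  2α = 57.62°
edge 2: e_2 = (-1.06, -2.17);  n_2 = (-0.8985, +0.4389)
edge 4: e_4 = (+4.94, +2.50);  n_4 = (+0.4515, -0.8922)
∠(n_2, n_4) = 142.88°
δ = |180° − 142.88°| = 37.12°
37.12° ≤ 2α = 57.62°  →  valid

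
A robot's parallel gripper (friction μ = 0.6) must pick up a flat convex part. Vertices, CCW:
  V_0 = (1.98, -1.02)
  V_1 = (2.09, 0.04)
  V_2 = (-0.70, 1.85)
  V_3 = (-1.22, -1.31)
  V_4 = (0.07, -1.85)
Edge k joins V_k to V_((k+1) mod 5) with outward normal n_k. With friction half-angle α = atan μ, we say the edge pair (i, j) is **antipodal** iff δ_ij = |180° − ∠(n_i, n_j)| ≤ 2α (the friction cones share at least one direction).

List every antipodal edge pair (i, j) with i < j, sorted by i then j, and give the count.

count = 4; pairs: (0,2), (1,3), (1,4), (2,4)

α = atan 0.6 = 30.96°;  2α = 61.93°
n_0 = (+0.9947, -0.1032)
n_1 = (+0.5442, +0.8389)
n_2 = (-0.9867, +0.1624)
n_3 = (-0.3861, -0.9224)
n_4 = (+0.3986, -0.9171)
  (0,1): δ = 117.05°  ·
  (0,2): δ = 3.42°  ✓
  (0,3): δ = 73.21°  ·
  (0,4): δ = 119.41°  ·
  (1,2): δ = 66.37°  ·
  (1,3): δ = 10.26°  ✓
  (1,4): δ = 56.46°  ✓
  (2,3): δ = 103.37°  ·
  (2,4): δ = 57.17°  ✓
  (3,4): δ = 133.80°  ·
antipodal pairs: 4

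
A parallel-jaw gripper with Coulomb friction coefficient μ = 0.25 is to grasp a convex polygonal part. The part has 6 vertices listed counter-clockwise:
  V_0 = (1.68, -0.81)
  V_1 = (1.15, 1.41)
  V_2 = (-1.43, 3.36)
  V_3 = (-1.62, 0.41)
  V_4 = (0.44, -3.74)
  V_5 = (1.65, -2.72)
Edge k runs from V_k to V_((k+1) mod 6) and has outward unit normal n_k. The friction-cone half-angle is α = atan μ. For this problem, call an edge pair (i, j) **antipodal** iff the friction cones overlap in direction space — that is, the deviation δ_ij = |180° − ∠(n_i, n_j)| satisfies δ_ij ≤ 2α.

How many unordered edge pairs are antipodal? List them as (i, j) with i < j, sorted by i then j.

count = 5; pairs: (0,2), (0,3), (1,3), (2,5), (3,5)

α = atan 0.25 = 14.04°;  2α = 28.07°
n_0 = (+0.9727, +0.2322)
n_1 = (+0.6030, +0.7978)
n_2 = (-0.9979, +0.0643)
n_3 = (-0.8957, -0.4446)
n_4 = (+0.6445, -0.7646)
n_5 = (+0.9999, -0.0157)
  (0,1): δ = 140.51°  ·
  (0,2): δ = 17.11°  ✓
  (0,3): δ = 12.97°  ✓
  (0,4): δ = 116.70°  ·
  (0,5): δ = 165.67°  ·
  (1,2): δ = 56.60°  ·
  (1,3): δ = 26.52°  ✓
  (1,4): δ = 77.21°  ·
  (1,5): δ = 126.18°  ·
  (2,3): δ = 149.92°  ·
  (2,4): δ = 46.18°  ·
  (2,5): δ = 2.79°  ✓
  (3,4): δ = 76.27°  ·
  (3,5): δ = 27.30°  ✓
  (4,5): δ = 131.03°  ·
antipodal pairs: 5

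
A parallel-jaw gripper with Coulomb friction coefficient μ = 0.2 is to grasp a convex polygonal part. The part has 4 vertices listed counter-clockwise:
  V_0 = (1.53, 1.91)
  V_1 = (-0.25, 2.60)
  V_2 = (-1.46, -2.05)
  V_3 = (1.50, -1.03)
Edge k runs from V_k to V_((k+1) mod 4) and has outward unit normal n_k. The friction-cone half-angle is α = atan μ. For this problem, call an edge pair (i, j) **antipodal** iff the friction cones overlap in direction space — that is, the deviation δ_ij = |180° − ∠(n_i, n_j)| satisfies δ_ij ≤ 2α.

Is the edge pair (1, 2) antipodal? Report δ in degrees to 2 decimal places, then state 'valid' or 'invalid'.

δ = 56.40°, invalid

α = atan 0.2 = 11.31°;  2α = 22.62°
edge 1: e_1 = (-1.21, -4.65);  n_1 = (-0.9678, +0.2518)
edge 2: e_2 = (+2.96, +1.02);  n_2 = (+0.3258, -0.9454)
∠(n_1, n_2) = 123.60°
δ = |180° − 123.60°| = 56.40°
56.40° > 2α = 22.62°  →  invalid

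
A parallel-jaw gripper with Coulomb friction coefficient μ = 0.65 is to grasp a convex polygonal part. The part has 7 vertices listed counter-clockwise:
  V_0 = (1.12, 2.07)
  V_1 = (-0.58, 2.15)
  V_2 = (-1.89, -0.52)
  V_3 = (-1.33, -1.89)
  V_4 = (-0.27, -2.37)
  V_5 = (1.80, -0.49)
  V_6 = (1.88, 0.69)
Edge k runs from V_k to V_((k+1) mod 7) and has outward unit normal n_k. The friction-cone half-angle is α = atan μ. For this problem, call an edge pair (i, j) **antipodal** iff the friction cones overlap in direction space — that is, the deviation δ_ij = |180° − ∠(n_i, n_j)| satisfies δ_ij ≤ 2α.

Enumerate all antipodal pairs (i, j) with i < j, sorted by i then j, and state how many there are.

count = 9; pairs: (0,2), (0,3), (0,4), (1,4), (1,5), (1,6), (2,5), (2,6), (3,6)

α = atan 0.65 = 33.02°;  2α = 66.05°
n_0 = (+0.0470, +0.9989)
n_1 = (-0.8978, +0.4405)
n_2 = (-0.9257, -0.3784)
n_3 = (-0.4125, -0.9110)
n_4 = (+0.6723, -0.7403)
n_5 = (+0.9977, -0.0676)
n_6 = (+0.8759, +0.4824)
  (0,1): δ = 113.44°  ·
  (0,2): δ = 65.07°  ✓
  (0,3): δ = 21.67°  ✓
  (0,4): δ = 44.94°  ✓
  (0,5): δ = 88.82°  ·
  (0,6): δ = 121.54°  ·
  (1,2): δ = 131.63°  ·
  (1,3): δ = 88.23°  ·
  (1,4): δ = 21.62°  ✓
  (1,5): δ = 22.26°  ✓
  (1,6): δ = 54.98°  ✓
  (2,3): δ = 136.60°  ·
  (2,4): δ = 69.99°  ·
  (2,5): δ = 26.11°  ✓
  (2,6): δ = 6.61°  ✓
  (3,4): δ = 113.39°  ·
  (3,5): δ = 69.52°  ·
  (3,6): δ = 36.79°  ✓
  (4,5): δ = 136.12°  ·
  (4,6): δ = 103.40°  ·
  (5,6): δ = 147.28°  ·
antipodal pairs: 9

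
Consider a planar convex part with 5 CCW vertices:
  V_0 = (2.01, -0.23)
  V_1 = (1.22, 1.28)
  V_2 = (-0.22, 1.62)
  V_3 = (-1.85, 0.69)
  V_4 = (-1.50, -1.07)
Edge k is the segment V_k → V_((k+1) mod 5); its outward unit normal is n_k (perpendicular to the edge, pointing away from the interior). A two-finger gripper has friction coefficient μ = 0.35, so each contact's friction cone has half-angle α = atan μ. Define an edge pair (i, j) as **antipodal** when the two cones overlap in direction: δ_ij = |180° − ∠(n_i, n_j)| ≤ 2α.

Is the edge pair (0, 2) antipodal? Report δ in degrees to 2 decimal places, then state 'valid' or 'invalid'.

δ = 87.91°, invalid

α = atan 0.35 = 19.29°;  2α = 38.58°
edge 0: e_0 = (-0.79, +1.51);  n_0 = (+0.8861, +0.4636)
edge 2: e_2 = (-1.63, -0.93);  n_2 = (-0.4956, +0.8686)
∠(n_0, n_2) = 92.09°
δ = |180° − 92.09°| = 87.91°
87.91° > 2α = 38.58°  →  invalid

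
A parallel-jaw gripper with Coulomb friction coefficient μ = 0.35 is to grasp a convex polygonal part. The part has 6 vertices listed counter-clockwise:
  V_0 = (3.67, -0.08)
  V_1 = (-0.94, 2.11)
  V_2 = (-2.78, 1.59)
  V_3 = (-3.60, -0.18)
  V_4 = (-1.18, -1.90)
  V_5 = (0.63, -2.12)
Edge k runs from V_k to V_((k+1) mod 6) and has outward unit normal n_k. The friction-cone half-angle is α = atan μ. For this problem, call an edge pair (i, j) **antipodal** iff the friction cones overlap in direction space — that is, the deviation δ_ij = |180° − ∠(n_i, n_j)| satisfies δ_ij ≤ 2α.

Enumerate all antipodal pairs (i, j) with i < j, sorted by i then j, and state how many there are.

count = 5; pairs: (0,3), (0,4), (1,4), (1,5), (2,5)

α = atan 0.35 = 19.29°;  2α = 38.58°
n_0 = (+0.4291, +0.9033)
n_1 = (-0.2720, +0.9623)
n_2 = (-0.9074, +0.4204)
n_3 = (-0.5793, -0.8151)
n_4 = (-0.1207, -0.9927)
n_5 = (+0.5572, -0.8304)
  (0,1): δ = 138.81°  ·
  (0,2): δ = 89.45°  ·
  (0,3): δ = 9.99°  ✓
  (0,4): δ = 18.48°  ✓
  (0,5): δ = 59.27°  ·
  (1,2): δ = 130.64°  ·
  (1,3): δ = 51.18°  ·
  (1,4): δ = 22.71°  ✓
  (1,5): δ = 18.08°  ✓
  (2,3): δ = 100.55°  ·
  (2,4): δ = 72.07°  ·
  (2,5): δ = 31.28°  ✓
  (3,4): δ = 151.53°  ·
  (3,5): δ = 110.73°  ·
  (4,5): δ = 139.21°  ·
antipodal pairs: 5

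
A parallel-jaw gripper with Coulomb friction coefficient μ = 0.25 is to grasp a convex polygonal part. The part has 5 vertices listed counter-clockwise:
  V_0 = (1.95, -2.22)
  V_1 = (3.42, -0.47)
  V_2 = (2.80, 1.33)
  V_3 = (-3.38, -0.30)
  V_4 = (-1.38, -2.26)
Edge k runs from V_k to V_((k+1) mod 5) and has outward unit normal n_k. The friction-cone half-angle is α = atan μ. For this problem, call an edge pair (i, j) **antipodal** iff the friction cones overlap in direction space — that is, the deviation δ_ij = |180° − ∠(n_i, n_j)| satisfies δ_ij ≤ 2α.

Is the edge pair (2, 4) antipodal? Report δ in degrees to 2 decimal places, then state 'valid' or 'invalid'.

δ = 14.09°, valid

α = atan 0.25 = 14.04°;  2α = 28.07°
edge 2: e_2 = (-6.18, -1.63);  n_2 = (-0.2550, +0.9669)
edge 4: e_4 = (+3.33, +0.04);  n_4 = (+0.0120, -0.9999)
∠(n_2, n_4) = 165.91°
δ = |180° − 165.91°| = 14.09°
14.09° ≤ 2α = 28.07°  →  valid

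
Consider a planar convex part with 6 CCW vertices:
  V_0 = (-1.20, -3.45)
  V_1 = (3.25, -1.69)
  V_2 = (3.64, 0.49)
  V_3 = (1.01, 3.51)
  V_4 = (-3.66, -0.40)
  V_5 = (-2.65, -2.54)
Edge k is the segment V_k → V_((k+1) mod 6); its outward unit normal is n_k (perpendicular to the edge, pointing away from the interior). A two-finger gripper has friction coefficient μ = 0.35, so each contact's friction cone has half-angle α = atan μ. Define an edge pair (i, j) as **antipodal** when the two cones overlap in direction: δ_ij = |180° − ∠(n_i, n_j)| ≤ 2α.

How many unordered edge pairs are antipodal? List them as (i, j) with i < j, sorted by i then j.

count = 4; pairs: (0,3), (1,4), (2,4), (2,5)

α = atan 0.35 = 19.29°;  2α = 38.58°
n_0 = (+0.3678, -0.9299)
n_1 = (+0.9844, -0.1761)
n_2 = (+0.7541, +0.6567)
n_3 = (-0.6420, +0.7667)
n_4 = (-0.9043, -0.4268)
n_5 = (-0.5316, -0.8470)
  (0,1): δ = 121.72°  ·
  (0,2): δ = 70.53°  ·
  (0,3): δ = 18.36°  ✓
  (0,4): δ = 93.69°  ·
  (0,5): δ = 126.31°  ·
  (1,2): δ = 128.81°  ·
  (1,3): δ = 39.92°  ·
  (1,4): δ = 35.41°  ✓
  (1,5): δ = 68.03°  ·
  (2,3): δ = 91.11°  ·
  (2,4): δ = 15.79°  ✓
  (2,5): δ = 16.84°  ✓
  (3,4): δ = 104.67°  ·
  (3,5): δ = 72.05°  ·
  (4,5): δ = 147.38°  ·
antipodal pairs: 4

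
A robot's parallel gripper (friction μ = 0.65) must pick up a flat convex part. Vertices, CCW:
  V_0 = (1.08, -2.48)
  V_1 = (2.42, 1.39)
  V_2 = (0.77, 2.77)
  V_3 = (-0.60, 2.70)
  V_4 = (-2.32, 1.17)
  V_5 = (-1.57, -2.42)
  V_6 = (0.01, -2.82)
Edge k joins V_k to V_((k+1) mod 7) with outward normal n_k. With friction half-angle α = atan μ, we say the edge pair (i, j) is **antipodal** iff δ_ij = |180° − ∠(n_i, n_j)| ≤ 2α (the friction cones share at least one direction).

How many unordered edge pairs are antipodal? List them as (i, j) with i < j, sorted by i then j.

count = 9; pairs: (0,3), (0,4), (1,4), (1,5), (1,6), (2,5), (2,6), (3,5), (3,6)

α = atan 0.65 = 33.02°;  2α = 66.05°
n_0 = (+0.9450, -0.3272)
n_1 = (+0.6416, +0.7671)
n_2 = (-0.0510, +0.9987)
n_3 = (-0.6646, +0.7472)
n_4 = (-0.9789, -0.2045)
n_5 = (-0.2454, -0.9694)
n_6 = (+0.3028, -0.9530)
  (0,1): δ = 110.81°  ·
  (0,2): δ = 67.98°  ·
  (0,3): δ = 29.25°  ✓
  (0,4): δ = 30.90°  ✓
  (0,5): δ = 94.89°  ·
  (0,6): δ = 126.73°  ·
  (1,2): δ = 137.17°  ·
  (1,3): δ = 98.44°  ·
  (1,4): δ = 38.29°  ✓
  (1,5): δ = 25.70°  ✓
  (1,6): δ = 57.54°  ✓
  (2,3): δ = 141.27°  ·
  (2,4): δ = 81.12°  ·
  (2,5): δ = 17.13°  ✓
  (2,6): δ = 14.70°  ✓
  (3,4): δ = 119.85°  ·
  (3,5): δ = 55.86°  ✓
  (3,6): δ = 24.03°  ✓
  (4,5): δ = 116.01°  ·
  (4,6): δ = 84.17°  ·
  (5,6): δ = 148.17°  ·
antipodal pairs: 9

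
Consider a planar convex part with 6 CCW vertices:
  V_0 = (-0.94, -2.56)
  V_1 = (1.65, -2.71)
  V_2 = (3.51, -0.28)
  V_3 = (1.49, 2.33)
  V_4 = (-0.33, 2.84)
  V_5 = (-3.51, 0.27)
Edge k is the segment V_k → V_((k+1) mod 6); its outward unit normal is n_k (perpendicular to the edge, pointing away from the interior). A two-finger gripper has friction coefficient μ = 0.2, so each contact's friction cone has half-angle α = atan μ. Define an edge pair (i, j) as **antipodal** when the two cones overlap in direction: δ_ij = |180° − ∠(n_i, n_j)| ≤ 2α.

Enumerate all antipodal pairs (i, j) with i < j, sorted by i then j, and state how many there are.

count = 3; pairs: (0,3), (1,4), (2,5)

α = atan 0.2 = 11.31°;  2α = 22.62°
n_0 = (-0.0578, -0.9983)
n_1 = (+0.7941, -0.6078)
n_2 = (+0.7908, +0.6121)
n_3 = (+0.2698, +0.9629)
n_4 = (-0.6286, +0.7778)
n_5 = (-0.7403, -0.6723)
  (0,1): δ = 124.12°  ·
  (0,2): δ = 48.95°  ·
  (0,3): δ = 12.34°  ✓
  (0,4): δ = 42.26°  ·
  (0,5): δ = 135.56°  ·
  (1,2): δ = 104.83°  ·
  (1,3): δ = 68.22°  ·
  (1,4): δ = 13.62°  ✓
  (1,5): δ = 79.68°  ·
  (2,3): δ = 143.39°  ·
  (2,4): δ = 88.79°  ·
  (2,5): δ = 4.51°  ✓
  (3,4): δ = 125.40°  ·
  (3,5): δ = 32.10°  ·
  (4,5): δ = 86.70°  ·
antipodal pairs: 3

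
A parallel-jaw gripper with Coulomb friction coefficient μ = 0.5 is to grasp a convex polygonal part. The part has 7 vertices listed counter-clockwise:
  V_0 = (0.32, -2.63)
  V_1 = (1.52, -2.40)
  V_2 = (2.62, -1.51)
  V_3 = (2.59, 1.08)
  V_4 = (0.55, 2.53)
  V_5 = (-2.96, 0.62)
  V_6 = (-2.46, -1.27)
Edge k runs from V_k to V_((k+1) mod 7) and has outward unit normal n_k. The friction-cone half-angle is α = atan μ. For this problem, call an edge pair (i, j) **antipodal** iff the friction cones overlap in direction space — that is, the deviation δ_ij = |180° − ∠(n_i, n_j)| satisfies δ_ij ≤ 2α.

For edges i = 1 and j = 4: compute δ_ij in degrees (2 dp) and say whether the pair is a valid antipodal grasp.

α = atan 0.5 = 26.57°;  2α = 53.13°
edge 1: e_1 = (+1.10, +0.89);  n_1 = (+0.6290, -0.7774)
edge 4: e_4 = (-3.51, -1.91);  n_4 = (-0.4780, +0.8784)
∠(n_1, n_4) = 169.58°
δ = |180° − 169.58°| = 10.42°
10.42° ≤ 2α = 53.13°  →  valid

δ = 10.42°, valid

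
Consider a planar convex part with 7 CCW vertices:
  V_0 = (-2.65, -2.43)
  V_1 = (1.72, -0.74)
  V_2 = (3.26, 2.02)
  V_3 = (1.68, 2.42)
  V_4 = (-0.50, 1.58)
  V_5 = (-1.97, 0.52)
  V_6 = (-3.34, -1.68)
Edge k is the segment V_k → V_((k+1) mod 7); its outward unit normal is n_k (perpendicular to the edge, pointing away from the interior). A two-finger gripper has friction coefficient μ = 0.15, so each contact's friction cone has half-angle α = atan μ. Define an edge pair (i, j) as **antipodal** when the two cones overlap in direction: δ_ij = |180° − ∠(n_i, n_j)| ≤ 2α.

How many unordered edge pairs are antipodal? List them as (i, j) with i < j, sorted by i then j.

count = 3; pairs: (0,3), (0,4), (1,5)

α = atan 0.15 = 8.53°;  2α = 17.06°
n_0 = (+0.3607, -0.9327)
n_1 = (+0.8733, -0.4873)
n_2 = (+0.2454, +0.9694)
n_3 = (-0.3596, +0.9331)
n_4 = (-0.5849, +0.8111)
n_5 = (-0.8489, +0.5286)
n_6 = (-0.7359, -0.6771)
  (0,1): δ = 140.30°  ·
  (0,2): δ = 35.35°  ·
  (0,3): δ = 0.07°  ✓
  (0,4): δ = 14.65°  ✓
  (0,5): δ = 36.95°  ·
  (0,6): δ = 111.47°  ·
  (1,2): δ = 75.05°  ·
  (1,3): δ = 39.77°  ·
  (1,4): δ = 25.04°  ·
  (1,5): δ = 2.75°  ✓
  (1,6): δ = 71.77°  ·
  (2,3): δ = 144.72°  ·
  (2,4): δ = 130.00°  ·
  (2,5): δ = 107.70°  ·
  (2,6): δ = 33.18°  ·
  (3,4): δ = 165.28°  ·
  (3,5): δ = 142.98°  ·
  (3,6): δ = 68.46°  ·
  (4,5): δ = 157.71°  ·
  (4,6): δ = 83.18°  ·
  (5,6): δ = 105.47°  ·
antipodal pairs: 3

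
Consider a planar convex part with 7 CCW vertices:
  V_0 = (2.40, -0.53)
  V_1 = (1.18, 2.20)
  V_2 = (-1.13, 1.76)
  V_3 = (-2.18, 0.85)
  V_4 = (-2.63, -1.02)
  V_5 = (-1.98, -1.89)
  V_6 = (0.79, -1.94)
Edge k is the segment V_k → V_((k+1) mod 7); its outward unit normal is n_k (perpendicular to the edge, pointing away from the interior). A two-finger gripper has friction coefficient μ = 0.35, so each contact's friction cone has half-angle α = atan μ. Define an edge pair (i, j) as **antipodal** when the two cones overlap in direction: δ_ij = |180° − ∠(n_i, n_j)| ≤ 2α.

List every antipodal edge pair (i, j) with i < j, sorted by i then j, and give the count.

α = atan 0.35 = 19.29°;  2α = 38.58°
n_0 = (+0.9130, +0.4080)
n_1 = (-0.1871, +0.9823)
n_2 = (-0.6549, +0.7557)
n_3 = (-0.9722, +0.2340)
n_4 = (-0.8011, -0.5985)
n_5 = (-0.0180, -0.9998)
n_6 = (+0.6588, -0.7523)
  (0,1): δ = 103.29°  ·
  (0,2): δ = 73.16°  ·
  (0,3): δ = 37.61°  ✓
  (0,4): δ = 12.69°  ✓
  (0,5): δ = 64.89°  ·
  (0,6): δ = 107.13°  ·
  (1,2): δ = 149.87°  ·
  (1,3): δ = 114.31°  ·
  (1,4): δ = 64.02°  ·
  (1,5): δ = 11.82°  ✓
  (1,6): δ = 30.43°  ✓
  (2,3): δ = 144.44°  ·
  (2,4): δ = 94.15°  ·
  (2,5): δ = 41.95°  ·
  (2,6): δ = 0.30°  ✓
  (3,4): δ = 129.71°  ·
  (3,5): δ = 77.50°  ·
  (3,6): δ = 35.26°  ✓
  (4,5): δ = 127.80°  ·
  (4,6): δ = 85.55°  ·
  (5,6): δ = 137.75°  ·
antipodal pairs: 6

count = 6; pairs: (0,3), (0,4), (1,5), (1,6), (2,6), (3,6)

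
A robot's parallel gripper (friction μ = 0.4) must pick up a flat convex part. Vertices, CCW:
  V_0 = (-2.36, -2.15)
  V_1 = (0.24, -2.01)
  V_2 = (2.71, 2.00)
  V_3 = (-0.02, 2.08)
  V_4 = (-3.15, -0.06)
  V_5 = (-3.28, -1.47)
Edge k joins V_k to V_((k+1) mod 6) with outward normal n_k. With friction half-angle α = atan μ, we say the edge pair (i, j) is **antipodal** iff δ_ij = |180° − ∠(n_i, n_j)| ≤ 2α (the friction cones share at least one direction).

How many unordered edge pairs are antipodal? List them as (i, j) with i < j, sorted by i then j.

count = 5; pairs: (0,2), (0,3), (1,3), (1,4), (2,5)

α = atan 0.4 = 21.80°;  2α = 43.60°
n_0 = (+0.0538, -0.9986)
n_1 = (+0.8514, -0.5245)
n_2 = (+0.0293, +0.9996)
n_3 = (-0.5644, +0.8255)
n_4 = (-0.9958, +0.0918)
n_5 = (-0.5944, -0.8042)
  (0,1): δ = 124.71°  ·
  (0,2): δ = 4.76°  ✓
  (0,3): δ = 31.28°  ✓
  (0,4): δ = 81.65°  ·
  (0,5): δ = 140.45°  ·
  (1,2): δ = 60.05°  ·
  (1,3): δ = 24.01°  ✓
  (1,4): δ = 26.36°  ✓
  (1,5): δ = 85.16°  ·
  (2,3): δ = 143.96°  ·
  (2,4): δ = 93.59°  ·
  (2,5): δ = 34.79°  ✓
  (3,4): δ = 129.63°  ·
  (3,5): δ = 70.83°  ·
  (4,5): δ = 121.20°  ·
antipodal pairs: 5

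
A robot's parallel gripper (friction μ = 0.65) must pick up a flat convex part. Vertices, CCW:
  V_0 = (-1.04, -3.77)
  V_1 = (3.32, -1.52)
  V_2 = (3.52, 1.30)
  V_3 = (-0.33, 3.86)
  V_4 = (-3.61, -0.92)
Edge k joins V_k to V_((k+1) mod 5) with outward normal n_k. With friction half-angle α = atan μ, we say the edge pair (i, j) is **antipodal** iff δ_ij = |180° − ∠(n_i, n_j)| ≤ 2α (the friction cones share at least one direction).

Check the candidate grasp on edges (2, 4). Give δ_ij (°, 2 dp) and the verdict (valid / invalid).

δ = 14.34°, valid

α = atan 0.65 = 33.02°;  2α = 66.05°
edge 2: e_2 = (-3.85, +2.56);  n_2 = (+0.5537, +0.8327)
edge 4: e_4 = (+2.57, -2.85);  n_4 = (-0.7426, -0.6697)
∠(n_2, n_4) = 165.66°
δ = |180° − 165.66°| = 14.34°
14.34° ≤ 2α = 66.05°  →  valid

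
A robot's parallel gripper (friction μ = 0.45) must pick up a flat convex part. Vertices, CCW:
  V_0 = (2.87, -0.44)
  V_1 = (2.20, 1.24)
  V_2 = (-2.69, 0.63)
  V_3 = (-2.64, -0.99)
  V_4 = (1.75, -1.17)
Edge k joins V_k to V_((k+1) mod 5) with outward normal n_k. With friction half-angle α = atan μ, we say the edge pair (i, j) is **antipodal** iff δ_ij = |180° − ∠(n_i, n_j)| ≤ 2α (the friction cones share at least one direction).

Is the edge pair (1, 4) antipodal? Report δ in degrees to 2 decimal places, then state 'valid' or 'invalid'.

δ = 25.99°, valid

α = atan 0.45 = 24.23°;  2α = 48.46°
edge 1: e_1 = (-4.89, -0.61);  n_1 = (-0.1238, +0.9923)
edge 4: e_4 = (+1.12, +0.73);  n_4 = (+0.5460, -0.8378)
∠(n_1, n_4) = 154.01°
δ = |180° − 154.01°| = 25.99°
25.99° ≤ 2α = 48.46°  →  valid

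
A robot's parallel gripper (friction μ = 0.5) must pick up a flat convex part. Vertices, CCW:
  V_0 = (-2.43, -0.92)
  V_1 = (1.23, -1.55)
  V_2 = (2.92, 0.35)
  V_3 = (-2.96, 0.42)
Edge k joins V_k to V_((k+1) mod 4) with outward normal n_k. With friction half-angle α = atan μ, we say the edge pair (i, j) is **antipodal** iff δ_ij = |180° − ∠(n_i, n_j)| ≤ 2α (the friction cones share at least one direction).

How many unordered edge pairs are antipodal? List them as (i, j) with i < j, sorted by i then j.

count = 2; pairs: (0,2), (1,2)

α = atan 0.5 = 26.57°;  2α = 53.13°
n_0 = (-0.1696, -0.9855)
n_1 = (+0.7472, -0.6646)
n_2 = (+0.0119, +0.9999)
n_3 = (-0.9299, -0.3678)
  (0,1): δ = 121.89°  ·
  (0,2): δ = 9.08°  ✓
  (0,3): δ = 121.35°  ·
  (1,2): δ = 49.03°  ✓
  (1,3): δ = 63.23°  ·
  (2,3): δ = 67.74°  ·
antipodal pairs: 2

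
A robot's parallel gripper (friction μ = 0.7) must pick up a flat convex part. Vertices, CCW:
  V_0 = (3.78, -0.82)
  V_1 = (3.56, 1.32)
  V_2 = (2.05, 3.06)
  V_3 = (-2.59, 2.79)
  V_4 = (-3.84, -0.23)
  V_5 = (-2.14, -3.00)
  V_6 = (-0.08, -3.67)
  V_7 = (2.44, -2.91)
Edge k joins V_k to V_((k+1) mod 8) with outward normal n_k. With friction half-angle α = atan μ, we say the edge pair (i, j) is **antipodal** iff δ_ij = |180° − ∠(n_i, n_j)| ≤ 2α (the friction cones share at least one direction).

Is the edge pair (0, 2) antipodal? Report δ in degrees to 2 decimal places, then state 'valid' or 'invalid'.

δ = 92.54°, invalid

α = atan 0.7 = 34.99°;  2α = 69.98°
edge 0: e_0 = (-0.22, +2.14);  n_0 = (+0.9948, +0.1023)
edge 2: e_2 = (-4.64, -0.27);  n_2 = (-0.0581, +0.9983)
∠(n_0, n_2) = 87.46°
δ = |180° − 87.46°| = 92.54°
92.54° > 2α = 69.98°  →  invalid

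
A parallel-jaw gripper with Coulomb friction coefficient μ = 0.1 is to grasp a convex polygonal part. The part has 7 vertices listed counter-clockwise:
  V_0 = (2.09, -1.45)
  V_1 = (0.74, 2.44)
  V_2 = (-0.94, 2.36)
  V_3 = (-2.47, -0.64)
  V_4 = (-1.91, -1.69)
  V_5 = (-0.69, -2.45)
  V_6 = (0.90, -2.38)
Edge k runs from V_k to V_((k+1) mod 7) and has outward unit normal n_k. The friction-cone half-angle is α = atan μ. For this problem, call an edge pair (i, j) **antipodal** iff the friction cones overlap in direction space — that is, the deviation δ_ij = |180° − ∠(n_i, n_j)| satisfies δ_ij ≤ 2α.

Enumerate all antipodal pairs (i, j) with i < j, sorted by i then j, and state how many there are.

count = 2; pairs: (0,3), (1,5)

α = atan 0.1 = 5.71°;  2α = 11.42°
n_0 = (+0.9447, +0.3279)
n_1 = (-0.0476, +0.9989)
n_2 = (-0.8908, +0.4543)
n_3 = (-0.8824, -0.4706)
n_4 = (-0.5287, -0.8488)
n_5 = (+0.0440, -0.9990)
n_6 = (+0.6158, -0.7879)
  (0,1): δ = 106.41°  ·
  (0,2): δ = 46.16°  ·
  (0,3): δ = 8.93°  ✓
  (0,4): δ = 38.94°  ·
  (0,5): δ = 73.38°  ·
  (0,6): δ = 108.87°  ·
  (1,2): δ = 119.75°  ·
  (1,3): δ = 64.65°  ·
  (1,4): δ = 34.65°  ·
  (1,5): δ = 0.21°  ✓
  (1,6): δ = 35.28°  ·
  (2,3): δ = 124.91°  ·
  (2,4): δ = 94.90°  ·
  (2,5): δ = 60.46°  ·
  (2,6): δ = 24.97°  ·
  (3,4): δ = 149.99°  ·
  (3,5): δ = 115.55°  ·
  (3,6): δ = 80.06°  ·
  (4,5): δ = 145.56°  ·
  (4,6): δ = 110.07°  ·
  (5,6): δ = 144.51°  ·
antipodal pairs: 2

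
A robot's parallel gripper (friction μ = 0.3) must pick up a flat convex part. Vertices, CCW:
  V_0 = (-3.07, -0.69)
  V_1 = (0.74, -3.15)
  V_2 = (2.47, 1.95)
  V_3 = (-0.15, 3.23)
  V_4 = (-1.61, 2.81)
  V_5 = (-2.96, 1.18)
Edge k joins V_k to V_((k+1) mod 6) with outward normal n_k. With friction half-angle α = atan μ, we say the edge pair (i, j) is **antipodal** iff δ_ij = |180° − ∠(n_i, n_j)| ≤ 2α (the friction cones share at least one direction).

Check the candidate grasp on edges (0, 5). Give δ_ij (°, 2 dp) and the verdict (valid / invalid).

δ = 119.48°, invalid

α = atan 0.3 = 16.70°;  2α = 33.40°
edge 0: e_0 = (+3.81, -2.46);  n_0 = (-0.5424, -0.8401)
edge 5: e_5 = (-0.11, -1.87);  n_5 = (-0.9983, +0.0587)
∠(n_0, n_5) = 60.52°
δ = |180° − 60.52°| = 119.48°
119.48° > 2α = 33.40°  →  invalid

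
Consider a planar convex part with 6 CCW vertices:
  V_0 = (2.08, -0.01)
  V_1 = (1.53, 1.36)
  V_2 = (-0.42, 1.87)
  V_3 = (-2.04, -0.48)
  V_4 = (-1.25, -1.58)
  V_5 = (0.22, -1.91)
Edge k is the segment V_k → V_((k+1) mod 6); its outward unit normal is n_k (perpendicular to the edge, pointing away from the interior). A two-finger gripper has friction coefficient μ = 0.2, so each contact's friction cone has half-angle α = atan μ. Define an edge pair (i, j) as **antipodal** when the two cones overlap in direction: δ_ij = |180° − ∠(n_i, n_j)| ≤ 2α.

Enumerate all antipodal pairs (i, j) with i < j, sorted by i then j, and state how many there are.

α = atan 0.2 = 11.31°;  2α = 22.62°
n_0 = (+0.9280, +0.3726)
n_1 = (+0.2530, +0.9675)
n_2 = (-0.8233, +0.5676)
n_3 = (-0.8122, -0.5833)
n_4 = (-0.2190, -0.9757)
n_5 = (+0.7146, -0.6995)
  (0,1): δ = 126.53°  ·
  (0,2): δ = 56.45°  ·
  (0,3): δ = 13.81°  ✓
  (0,4): δ = 55.47°  ·
  (0,5): δ = 113.74°  ·
  (1,2): δ = 109.92°  ·
  (1,3): δ = 39.66°  ·
  (1,4): δ = 2.00°  ✓
  (1,5): δ = 60.27°  ·
  (2,3): δ = 109.73°  ·
  (2,4): δ = 68.07°  ·
  (2,5): δ = 9.81°  ✓
  (3,4): δ = 138.34°  ·
  (3,5): δ = 80.08°  ·
  (4,5): δ = 121.74°  ·
antipodal pairs: 3

count = 3; pairs: (0,3), (1,4), (2,5)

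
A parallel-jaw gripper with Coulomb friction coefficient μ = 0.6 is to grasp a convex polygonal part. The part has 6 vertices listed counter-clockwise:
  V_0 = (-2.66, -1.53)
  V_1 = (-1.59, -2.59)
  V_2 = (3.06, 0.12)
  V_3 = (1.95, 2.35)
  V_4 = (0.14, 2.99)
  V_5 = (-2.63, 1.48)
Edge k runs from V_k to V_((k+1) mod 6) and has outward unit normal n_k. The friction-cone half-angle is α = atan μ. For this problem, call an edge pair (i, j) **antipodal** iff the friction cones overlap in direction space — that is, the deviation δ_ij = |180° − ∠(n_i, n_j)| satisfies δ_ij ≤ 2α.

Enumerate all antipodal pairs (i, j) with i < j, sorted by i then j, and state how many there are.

count = 6; pairs: (0,2), (0,3), (1,3), (1,4), (1,5), (2,5)

α = atan 0.6 = 30.96°;  2α = 61.93°
n_0 = (-0.7038, -0.7104)
n_1 = (+0.5035, -0.8640)
n_2 = (+0.8952, +0.4456)
n_3 = (+0.3334, +0.9428)
n_4 = (-0.4786, +0.8780)
n_5 = (-1.0000, +0.0100)
  (0,1): δ = 105.04°  ·
  (0,2): δ = 18.81°  ✓
  (0,3): δ = 25.26°  ✓
  (0,4): δ = 73.33°  ·
  (0,5): δ = 134.16°  ·
  (1,2): δ = 93.77°  ·
  (1,3): δ = 49.71°  ✓
  (1,4): δ = 1.64°  ✓
  (1,5): δ = 59.20°  ✓
  (2,3): δ = 135.94°  ·
  (2,4): δ = 87.87°  ·
  (2,5): δ = 27.03°  ✓
  (3,4): δ = 131.93°  ·
  (3,5): δ = 71.10°  ·
  (4,5): δ = 119.17°  ·
antipodal pairs: 6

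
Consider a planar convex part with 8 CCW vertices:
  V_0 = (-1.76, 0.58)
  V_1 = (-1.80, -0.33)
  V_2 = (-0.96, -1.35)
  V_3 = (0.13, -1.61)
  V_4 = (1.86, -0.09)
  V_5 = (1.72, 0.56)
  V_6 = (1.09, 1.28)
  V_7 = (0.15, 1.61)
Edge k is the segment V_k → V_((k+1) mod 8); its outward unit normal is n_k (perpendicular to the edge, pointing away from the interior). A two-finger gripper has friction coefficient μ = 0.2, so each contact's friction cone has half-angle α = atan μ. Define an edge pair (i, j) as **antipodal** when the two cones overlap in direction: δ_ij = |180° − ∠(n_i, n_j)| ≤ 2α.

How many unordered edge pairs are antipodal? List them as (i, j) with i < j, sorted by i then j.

count = 4; pairs: (0,4), (1,5), (2,6), (3,7)

α = atan 0.2 = 11.31°;  2α = 22.62°
n_0 = (-0.9990, +0.0439)
n_1 = (-0.7719, -0.6357)
n_2 = (-0.2320, -0.9727)
n_3 = (+0.6600, -0.7512)
n_4 = (+0.9776, +0.2106)
n_5 = (+0.7526, +0.6585)
n_6 = (+0.3312, +0.9435)
n_7 = (-0.4746, +0.8802)
  (0,1): δ = 138.01°  ·
  (0,2): δ = 100.90°  ·
  (0,3): δ = 46.18°  ·
  (0,4): δ = 14.67°  ✓
  (0,5): δ = 43.70°  ·
  (0,6): δ = 73.17°  ·
  (0,7): δ = 120.85°  ·
  (1,2): δ = 142.89°  ·
  (1,3): δ = 88.17°  ·
  (1,4): δ = 27.32°  ·
  (1,5): δ = 1.71°  ✓
  (1,6): δ = 31.18°  ·
  (1,7): δ = 78.86°  ·
  (2,3): δ = 125.28°  ·
  (2,4): δ = 64.43°  ·
  (2,5): δ = 35.40°  ·
  (2,6): δ = 5.93°  ✓
  (2,7): δ = 41.75°  ·
  (3,4): δ = 119.15°  ·
  (3,5): δ = 90.12°  ·
  (3,6): δ = 60.65°  ·
  (3,7): δ = 12.97°  ✓
  (4,5): δ = 150.97°  ·
  (4,6): δ = 121.50°  ·
  (4,7): δ = 73.82°  ·
  (5,6): δ = 150.53°  ·
  (5,7): δ = 102.85°  ·
  (6,7): δ = 132.32°  ·
antipodal pairs: 4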